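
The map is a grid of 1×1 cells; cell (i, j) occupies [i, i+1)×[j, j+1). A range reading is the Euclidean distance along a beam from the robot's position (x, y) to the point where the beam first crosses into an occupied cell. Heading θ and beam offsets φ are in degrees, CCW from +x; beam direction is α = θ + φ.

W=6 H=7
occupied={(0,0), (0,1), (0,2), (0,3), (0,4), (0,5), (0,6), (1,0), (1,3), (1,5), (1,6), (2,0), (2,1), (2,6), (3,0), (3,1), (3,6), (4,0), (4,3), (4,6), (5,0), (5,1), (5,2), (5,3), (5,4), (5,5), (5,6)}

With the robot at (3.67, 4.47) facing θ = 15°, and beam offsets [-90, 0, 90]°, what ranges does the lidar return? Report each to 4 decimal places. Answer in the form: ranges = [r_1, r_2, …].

beam 1: φ=-90°, α=285°
  direction (0.2588, -0.9659); cell (3,4); t to first gridline: x 1.2750, y 0.4866 (then +3.8637 / +1.0353)
    (3,3) via y @ 0.4866
    (4,3) via x @ 1.2750  # hit
  → r_1 = 1.2750
beam 2: φ=0°, α=15°
  direction (0.9659, 0.2588); cell (3,4); t to first gridline: x 0.3416, y 2.0478 (then +1.0353 / +3.8637)
    (4,4) via x @ 0.3416
    (5,4) via x @ 1.3769  # hit
  → r_2 = 1.3769
beam 3: φ=90°, α=105°
  direction (-0.2588, 0.9659); cell (3,4); t to first gridline: x 2.5887, y 0.5487 (then +3.8637 / +1.0353)
    (3,5) via y @ 0.5487
    (3,6) via y @ 1.5840  # hit
  → r_3 = 1.5840

ranges = [1.2750, 1.3769, 1.5840]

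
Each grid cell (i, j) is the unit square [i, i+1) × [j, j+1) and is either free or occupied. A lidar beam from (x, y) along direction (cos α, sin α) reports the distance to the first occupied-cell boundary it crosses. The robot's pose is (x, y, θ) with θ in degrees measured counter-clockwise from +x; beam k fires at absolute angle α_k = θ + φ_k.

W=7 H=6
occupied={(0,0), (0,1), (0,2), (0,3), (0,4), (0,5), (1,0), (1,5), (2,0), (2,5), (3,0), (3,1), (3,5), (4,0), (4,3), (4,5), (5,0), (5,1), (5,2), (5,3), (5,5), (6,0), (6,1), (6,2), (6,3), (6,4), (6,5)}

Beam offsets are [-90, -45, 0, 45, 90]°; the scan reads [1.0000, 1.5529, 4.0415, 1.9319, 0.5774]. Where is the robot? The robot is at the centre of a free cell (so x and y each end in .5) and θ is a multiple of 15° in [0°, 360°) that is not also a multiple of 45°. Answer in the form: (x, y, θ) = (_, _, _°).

The pose lattice has 15·16 = 240 candidates. Test each by forward raycasting.
  (2.5, 1.5, 30°): beam 1 = 0.5774 ≠ 1.0000 ✗
  (1.5, 1.5, 30°): beam 1 = 0.5774 ≠ 1.0000 ✗
  (2.5, 3.5, 285°): beam 1 = 1.5529 ≠ 1.0000 ✗
  (3.5, 2.5, 195°): beam 1 = 2.5882 ≠ 1.0000 ✗
  …
  (1.5, 1.5, 60°): r_1=1.0000, r_2=1.5529, r_3=4.0415, r_4=1.9319, r_5=0.5774 — all match ✓
Only this pose fits every beam.

(x, y, θ) = (1.5, 1.5, 60°)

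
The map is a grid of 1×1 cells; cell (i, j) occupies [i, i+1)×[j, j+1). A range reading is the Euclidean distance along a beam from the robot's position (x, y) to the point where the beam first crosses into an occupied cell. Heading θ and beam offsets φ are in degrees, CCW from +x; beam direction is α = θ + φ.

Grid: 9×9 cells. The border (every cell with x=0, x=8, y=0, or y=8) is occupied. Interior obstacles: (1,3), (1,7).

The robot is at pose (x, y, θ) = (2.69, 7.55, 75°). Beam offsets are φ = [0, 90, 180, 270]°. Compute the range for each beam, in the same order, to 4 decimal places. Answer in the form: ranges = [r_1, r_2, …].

ranges = [0.4659, 0.7143, 3.6752, 5.4973]

beam 1: φ=0°, α=75°
  cosα=0.2588 sinα=0.9659 | (2,7) | tMaxX 1.1977 tMaxY 0.4659 | tΔX 3.8637 tΔY 1.0353
    t=0.4659 [y] (2,8) — stop
  → r_1 = 0.4659
beam 2: φ=90°, α=165°
  cosα=-0.9659 sinα=0.2588 | (2,7) | tMaxX 0.7143 tMaxY 1.7387 | tΔX 1.0353 tΔY 3.8637
    t=0.7143 [x] (1,7) — stop
  → r_2 = 0.7143
beam 3: φ=180°, α=255°
  cosα=-0.2588 sinα=-0.9659 | (2,7) | tMaxX 2.6660 tMaxY 0.5694 | tΔX 3.8637 tΔY 1.0353
    t=0.5694 [y] (2,6)
    t=1.6047 [y] (2,5)
    t=2.6400 [y] (2,4)
    t=2.6660 [x] (1,4)
    t=3.6752 [y] (1,3) — stop
  → r_3 = 3.6752
beam 4: φ=270°, α=345°
  cosα=0.9659 sinα=-0.2588 | (2,7) | tMaxX 0.3209 tMaxY 2.1250 | tΔX 1.0353 tΔY 3.8637
    t=0.3209 [x] (3,7)
    t=1.3562 [x] (4,7)
    t=2.1250 [y] (4,6)
    t=2.3915 [x] (5,6)
    t=3.4268 [x] (6,6)
    t=4.4620 [x] (7,6)
    t=5.4973 [x] (8,6) — stop
  → r_4 = 5.4973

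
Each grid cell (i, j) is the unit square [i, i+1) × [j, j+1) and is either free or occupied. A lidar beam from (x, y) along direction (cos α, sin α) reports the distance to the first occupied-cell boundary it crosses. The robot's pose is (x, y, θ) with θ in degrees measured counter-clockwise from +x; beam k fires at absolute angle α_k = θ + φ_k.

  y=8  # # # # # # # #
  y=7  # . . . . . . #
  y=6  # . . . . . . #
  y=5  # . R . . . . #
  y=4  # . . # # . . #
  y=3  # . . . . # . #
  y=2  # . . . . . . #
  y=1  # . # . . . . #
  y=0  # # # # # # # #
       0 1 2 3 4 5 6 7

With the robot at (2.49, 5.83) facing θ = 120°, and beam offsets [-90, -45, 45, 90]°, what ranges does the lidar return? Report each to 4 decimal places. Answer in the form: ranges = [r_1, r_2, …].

beam 1: φ=-90°, α=30°
  dir = (cos 30°, sin 30°) = (0.8660, 0.5000); from cell (2,5)
  next x-line at t=0.5889, next y-line at t=0.3400; Δt_x=1.1547, Δt_y=2.0000
    y: enter (2,6) at t=0.3400
    x: enter (3,6) at t=0.5889
    x: enter (4,6) at t=1.7436
    y: enter (4,7) at t=2.3400
    x: enter (5,7) at t=2.8983
    x: enter (6,7) at t=4.0530
    y: enter (6,8) at t=4.3400 ← occupied
  → r_1 = 4.3400
beam 2: φ=-45°, α=75°
  dir = (cos 75°, sin 75°) = (0.2588, 0.9659); from cell (2,5)
  next x-line at t=1.9705, next y-line at t=0.1760; Δt_x=3.8637, Δt_y=1.0353
    y: enter (2,6) at t=0.1760
    y: enter (2,7) at t=1.2113
    x: enter (3,7) at t=1.9705
    y: enter (3,8) at t=2.2465 ← occupied
  → r_2 = 2.2465
beam 3: φ=45°, α=165°
  dir = (cos 165°, sin 165°) = (-0.9659, 0.2588); from cell (2,5)
  next x-line at t=0.5073, next y-line at t=0.6568; Δt_x=1.0353, Δt_y=3.8637
    x: enter (1,5) at t=0.5073
    y: enter (1,6) at t=0.6568
    x: enter (0,6) at t=1.5426 ← occupied
  → r_3 = 1.5426
beam 4: φ=90°, α=210°
  dir = (cos 210°, sin 210°) = (-0.8660, -0.5000); from cell (2,5)
  next x-line at t=0.5658, next y-line at t=1.6600; Δt_x=1.1547, Δt_y=2.0000
    x: enter (1,5) at t=0.5658
    y: enter (1,4) at t=1.6600
    x: enter (0,4) at t=1.7205 ← occupied
  → r_4 = 1.7205

ranges = [4.3400, 2.2465, 1.5426, 1.7205]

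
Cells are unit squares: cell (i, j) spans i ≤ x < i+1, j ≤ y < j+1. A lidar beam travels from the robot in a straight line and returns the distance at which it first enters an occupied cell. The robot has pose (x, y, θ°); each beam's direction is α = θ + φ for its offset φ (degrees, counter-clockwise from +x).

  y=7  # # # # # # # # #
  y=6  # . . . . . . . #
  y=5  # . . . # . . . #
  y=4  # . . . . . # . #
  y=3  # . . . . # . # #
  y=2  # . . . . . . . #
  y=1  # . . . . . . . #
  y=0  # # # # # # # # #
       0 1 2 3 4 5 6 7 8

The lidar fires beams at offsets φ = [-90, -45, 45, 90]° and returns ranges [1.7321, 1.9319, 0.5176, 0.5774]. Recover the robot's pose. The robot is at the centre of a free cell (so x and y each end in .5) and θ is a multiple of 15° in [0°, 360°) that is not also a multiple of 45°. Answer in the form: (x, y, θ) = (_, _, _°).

(x, y, θ) = (7.5, 6.5, 330°)

The pose lattice has 38·16 = 608 candidates. Test each by forward raycasting.
  (7.5, 6.5, 210°): beam 1 = 0.5774 ≠ 1.7321 ✗
  (7.5, 2.5, 345°): beam 1 = 1.5529 ≠ 1.7321 ✗
  (5.5, 5.5, 165°): beam 1 = 1.5529 ≠ 1.7321 ✗
  (3.5, 1.5, 345°): beam 1 = 0.5176 ≠ 1.7321 ✗
  …
  (7.5, 6.5, 330°): r_1=1.7321, r_2=1.9319, r_3=0.5176, r_4=0.5774 — all match ✓
No second candidate reproduces the full scan.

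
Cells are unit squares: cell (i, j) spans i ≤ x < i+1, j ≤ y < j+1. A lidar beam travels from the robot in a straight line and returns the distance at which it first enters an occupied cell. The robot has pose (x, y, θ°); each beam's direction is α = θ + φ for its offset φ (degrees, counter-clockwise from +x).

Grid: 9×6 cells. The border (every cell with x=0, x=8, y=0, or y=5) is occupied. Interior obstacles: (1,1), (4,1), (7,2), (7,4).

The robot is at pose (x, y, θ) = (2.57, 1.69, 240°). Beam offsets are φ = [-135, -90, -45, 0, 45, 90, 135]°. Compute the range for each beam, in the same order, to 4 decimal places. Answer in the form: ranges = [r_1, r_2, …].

beam 1: φ=-135°, α=105°
  cosα=-0.2588 sinα=0.9659 | (2,1) | tMaxX 2.2023 tMaxY 0.3209 | tΔX 3.8637 tΔY 1.0353
    t=0.3209 [y] (2,2)
    t=1.3562 [y] (2,3)
    t=2.2023 [x] (1,3)
    t=2.3915 [y] (1,4)
    t=3.4268 [y] (1,5) — stop
  → r_1 = 3.4268
beam 2: φ=-90°, α=150°
  cosα=-0.8660 sinα=0.5000 | (2,1) | tMaxX 0.6582 tMaxY 0.6200 | tΔX 1.1547 tΔY 2.0000
    t=0.6200 [y] (2,2)
    t=0.6582 [x] (1,2)
    t=1.8129 [x] (0,2) — stop
  → r_2 = 1.8129
beam 3: φ=-45°, α=195°
  cosα=-0.9659 sinα=-0.2588 | (2,1) | tMaxX 0.5901 tMaxY 2.6660 | tΔX 1.0353 tΔY 3.8637
    t=0.5901 [x] (1,1) — stop
  → r_3 = 0.5901
beam 4: φ=0°, α=240°
  cosα=-0.5000 sinα=-0.8660 | (2,1) | tMaxX 1.1400 tMaxY 0.7967 | tΔX 2.0000 tΔY 1.1547
    t=0.7967 [y] (2,0) — stop
  → r_4 = 0.7967
beam 5: φ=45°, α=285°
  cosα=0.2588 sinα=-0.9659 | (2,1) | tMaxX 1.6614 tMaxY 0.7143 | tΔX 3.8637 tΔY 1.0353
    t=0.7143 [y] (2,0) — stop
  → r_5 = 0.7143
beam 6: φ=90°, α=330°
  cosα=0.8660 sinα=-0.5000 | (2,1) | tMaxX 0.4965 tMaxY 1.3800 | tΔX 1.1547 tΔY 2.0000
    t=0.4965 [x] (3,1)
    t=1.3800 [y] (3,0) — stop
  → r_6 = 1.3800
beam 7: φ=135°, α=15°
  cosα=0.9659 sinα=0.2588 | (2,1) | tMaxX 0.4452 tMaxY 1.1977 | tΔX 1.0353 tΔY 3.8637
    t=0.4452 [x] (3,1)
    t=1.1977 [y] (3,2)
    t=1.4804 [x] (4,2)
    t=2.5157 [x] (5,2)
    t=3.5510 [x] (6,2)
    t=4.5863 [x] (7,2) — stop
  → r_7 = 4.5863

ranges = [3.4268, 1.8129, 0.5901, 0.7967, 0.7143, 1.3800, 4.5863]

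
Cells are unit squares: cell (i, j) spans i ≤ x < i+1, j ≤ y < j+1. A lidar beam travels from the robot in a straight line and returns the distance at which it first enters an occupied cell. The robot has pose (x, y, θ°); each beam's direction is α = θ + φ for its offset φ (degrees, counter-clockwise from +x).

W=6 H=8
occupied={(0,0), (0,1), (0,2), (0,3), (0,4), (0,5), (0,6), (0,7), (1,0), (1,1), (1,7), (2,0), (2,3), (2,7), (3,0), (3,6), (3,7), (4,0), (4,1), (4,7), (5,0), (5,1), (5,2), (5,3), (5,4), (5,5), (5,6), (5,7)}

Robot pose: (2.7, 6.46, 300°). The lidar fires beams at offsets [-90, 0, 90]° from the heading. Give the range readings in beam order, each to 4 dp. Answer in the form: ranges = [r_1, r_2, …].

ranges = [1.9630, 4.6000, 0.3464]

beam 1: φ=-90°, α=210°
  direction (-0.8660, -0.5000); cell (2,6); t to first gridline: x 0.8083, y 0.9200 (then +1.1547 / +2.0000)
    (1,6) via x @ 0.8083
    (1,5) via y @ 0.9200
    (0,5) via x @ 1.9630  # hit
  → r_1 = 1.9630
beam 2: φ=0°, α=300°
  direction (0.5000, -0.8660); cell (2,6); t to first gridline: x 0.6000, y 0.5312 (then +2.0000 / +1.1547)
    (2,5) via y @ 0.5312
    (3,5) via x @ 0.6000
    (3,4) via y @ 1.6859
    (4,4) via x @ 2.6000
    (4,3) via y @ 2.8406
    (4,2) via y @ 3.9953
    (5,2) via x @ 4.6000  # hit
  → r_2 = 4.6000
beam 3: φ=90°, α=30°
  direction (0.8660, 0.5000); cell (2,6); t to first gridline: x 0.3464, y 1.0800 (then +1.1547 / +2.0000)
    (3,6) via x @ 0.3464  # hit
  → r_3 = 0.3464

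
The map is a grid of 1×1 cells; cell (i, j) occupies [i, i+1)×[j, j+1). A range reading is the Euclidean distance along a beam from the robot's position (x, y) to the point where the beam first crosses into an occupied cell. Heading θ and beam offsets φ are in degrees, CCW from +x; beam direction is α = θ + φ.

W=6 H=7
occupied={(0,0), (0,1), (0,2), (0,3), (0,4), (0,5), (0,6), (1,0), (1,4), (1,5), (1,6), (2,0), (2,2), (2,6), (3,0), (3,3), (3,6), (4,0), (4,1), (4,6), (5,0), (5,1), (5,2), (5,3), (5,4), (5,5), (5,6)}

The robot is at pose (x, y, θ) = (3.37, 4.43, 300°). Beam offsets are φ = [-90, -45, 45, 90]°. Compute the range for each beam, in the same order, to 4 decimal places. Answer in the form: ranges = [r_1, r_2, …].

beam 1: φ=-90°, α=210°
  d=(-0.8660,-0.5000)  start (3,4)  tX=0.4272 tY=0.8600  stride 1/|dx|=1.1547 1/|dy|=2.0000
    cross x-line → (2,4), t=0.4272
    cross y-line → (2,3), t=0.8600
    cross x-line → (1,3), t=1.5819
    cross x-line → (0,3), t=2.7366 (wall)
  → r_1 = 2.7366
beam 2: φ=-45°, α=255°
  d=(-0.2588,-0.9659)  start (3,4)  tX=1.4296 tY=0.4452  stride 1/|dx|=3.8637 1/|dy|=1.0353
    cross y-line → (3,3), t=0.4452 (wall)
  → r_2 = 0.4452
beam 3: φ=45°, α=345°
  d=(0.9659,-0.2588)  start (3,4)  tX=0.6522 tY=1.6614  stride 1/|dx|=1.0353 1/|dy|=3.8637
    cross x-line → (4,4), t=0.6522
    cross y-line → (4,3), t=1.6614
    cross x-line → (5,3), t=1.6875 (wall)
  → r_3 = 1.6875
beam 4: φ=90°, α=30°
  d=(0.8660,0.5000)  start (3,4)  tX=0.7275 tY=1.1400  stride 1/|dx|=1.1547 1/|dy|=2.0000
    cross x-line → (4,4), t=0.7275
    cross y-line → (4,5), t=1.1400
    cross x-line → (5,5), t=1.8822 (wall)
  → r_4 = 1.8822

ranges = [2.7366, 0.4452, 1.6875, 1.8822]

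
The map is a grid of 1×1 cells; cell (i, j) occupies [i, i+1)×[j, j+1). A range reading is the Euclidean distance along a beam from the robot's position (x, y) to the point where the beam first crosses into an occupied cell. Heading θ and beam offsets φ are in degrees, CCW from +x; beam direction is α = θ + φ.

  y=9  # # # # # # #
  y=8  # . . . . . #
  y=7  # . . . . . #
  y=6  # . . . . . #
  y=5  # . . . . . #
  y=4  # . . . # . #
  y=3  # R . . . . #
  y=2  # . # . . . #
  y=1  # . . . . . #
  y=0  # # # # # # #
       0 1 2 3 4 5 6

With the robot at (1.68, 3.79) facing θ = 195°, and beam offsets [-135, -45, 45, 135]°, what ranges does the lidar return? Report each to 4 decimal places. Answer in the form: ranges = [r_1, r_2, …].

ranges = [6.0160, 0.7852, 1.3600, 4.9883]

beam 1: φ=-135°, α=60°
  dir = (cos 60°, sin 60°) = (0.5000, 0.8660); from cell (1,3)
  next x-line at t=0.6400, next y-line at t=0.2425; Δt_x=2.0000, Δt_y=1.1547
    y: enter (1,4) at t=0.2425
    x: enter (2,4) at t=0.6400
    y: enter (2,5) at t=1.3972
    y: enter (2,6) at t=2.5519
    x: enter (3,6) at t=2.6400
    y: enter (3,7) at t=3.7066
    x: enter (4,7) at t=4.6400
    y: enter (4,8) at t=4.8613
    y: enter (4,9) at t=6.0160 ← occupied
  → r_1 = 6.0160
beam 2: φ=-45°, α=150°
  dir = (cos 150°, sin 150°) = (-0.8660, 0.5000); from cell (1,3)
  next x-line at t=0.7852, next y-line at t=0.4200; Δt_x=1.1547, Δt_y=2.0000
    y: enter (1,4) at t=0.4200
    x: enter (0,4) at t=0.7852 ← occupied
  → r_2 = 0.7852
beam 3: φ=45°, α=240°
  dir = (cos 240°, sin 240°) = (-0.5000, -0.8660); from cell (1,3)
  next x-line at t=1.3600, next y-line at t=0.9122; Δt_x=2.0000, Δt_y=1.1547
    y: enter (1,2) at t=0.9122
    x: enter (0,2) at t=1.3600 ← occupied
  → r_3 = 1.3600
beam 4: φ=135°, α=330°
  dir = (cos 330°, sin 330°) = (0.8660, -0.5000); from cell (1,3)
  next x-line at t=0.3695, next y-line at t=1.5800; Δt_x=1.1547, Δt_y=2.0000
    x: enter (2,3) at t=0.3695
    x: enter (3,3) at t=1.5242
    y: enter (3,2) at t=1.5800
    x: enter (4,2) at t=2.6789
    y: enter (4,1) at t=3.5800
    x: enter (5,1) at t=3.8336
    x: enter (6,1) at t=4.9883 ← occupied
  → r_4 = 4.9883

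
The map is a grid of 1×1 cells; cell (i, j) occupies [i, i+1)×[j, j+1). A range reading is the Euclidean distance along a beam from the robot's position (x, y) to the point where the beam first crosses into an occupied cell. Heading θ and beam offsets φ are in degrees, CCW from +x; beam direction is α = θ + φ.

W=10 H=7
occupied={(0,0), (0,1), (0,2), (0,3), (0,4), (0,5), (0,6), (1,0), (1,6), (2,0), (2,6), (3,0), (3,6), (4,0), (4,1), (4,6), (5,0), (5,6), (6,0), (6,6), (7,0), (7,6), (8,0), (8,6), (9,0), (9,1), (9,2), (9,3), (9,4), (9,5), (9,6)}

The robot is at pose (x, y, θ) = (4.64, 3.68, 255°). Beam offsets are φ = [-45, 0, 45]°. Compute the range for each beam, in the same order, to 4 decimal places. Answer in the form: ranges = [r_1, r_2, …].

beam 1: φ=-45°, α=210°
  direction (-0.8660, -0.5000); cell (4,3); t to first gridline: x 0.7390, y 1.3600 (then +1.1547 / +2.0000)
    (3,3) via x @ 0.7390
    (3,2) via y @ 1.3600
    (2,2) via x @ 1.8937
    (1,2) via x @ 3.0484
    (1,1) via y @ 3.3600
    (0,1) via x @ 4.2031  # hit
  → r_1 = 4.2031
beam 2: φ=0°, α=255°
  direction (-0.2588, -0.9659); cell (4,3); t to first gridline: x 2.4728, y 0.7040 (then +3.8637 / +1.0353)
    (4,2) via y @ 0.7040
    (4,1) via y @ 1.7393  # hit
  → r_2 = 1.7393
beam 3: φ=45°, α=300°
  direction (0.5000, -0.8660); cell (4,3); t to first gridline: x 0.7200, y 0.7852 (then +2.0000 / +1.1547)
    (5,3) via x @ 0.7200
    (5,2) via y @ 0.7852
    (5,1) via y @ 1.9399
    (6,1) via x @ 2.7200
    (6,0) via y @ 3.0946  # hit
  → r_3 = 3.0946

ranges = [4.2031, 1.7393, 3.0946]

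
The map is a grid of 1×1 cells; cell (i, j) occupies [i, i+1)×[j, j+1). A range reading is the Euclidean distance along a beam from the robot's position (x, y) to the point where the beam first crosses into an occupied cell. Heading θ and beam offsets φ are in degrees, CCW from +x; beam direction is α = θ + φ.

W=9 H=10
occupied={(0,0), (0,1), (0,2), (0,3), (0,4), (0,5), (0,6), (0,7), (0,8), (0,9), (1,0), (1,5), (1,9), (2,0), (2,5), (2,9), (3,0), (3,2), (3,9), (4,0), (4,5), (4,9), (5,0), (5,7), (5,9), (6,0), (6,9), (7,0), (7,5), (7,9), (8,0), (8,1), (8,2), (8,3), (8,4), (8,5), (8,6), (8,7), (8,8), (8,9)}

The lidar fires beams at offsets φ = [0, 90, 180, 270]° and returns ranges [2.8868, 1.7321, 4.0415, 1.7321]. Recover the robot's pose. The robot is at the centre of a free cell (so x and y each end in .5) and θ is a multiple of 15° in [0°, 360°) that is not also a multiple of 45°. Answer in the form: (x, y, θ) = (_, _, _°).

(x, y, θ) = (3.5, 7.5, 150°)

Enumerate (i+0.5, j+0.5, θ) over the 50 free cells and 16 admissible headings. For each, cast all 4 beams and compare to the given ranges.
  (5.5, 3.5, 150°): beam 1 = 3.0000 ≠ 2.8868 ✗
  (7.5, 2.5, 150°): beam 1 = 5.1962 ≠ 2.8868 ✗
  (4.5, 4.5, 300°): beam 1 = 4.0415 ≠ 2.8868 ✗
  (4.5, 7.5, 300°): beam 1 = 7.0000 ≠ 2.8868 ✗
  …
  (3.5, 7.5, 150°): r_1=2.8868, r_2=1.7321, r_3=4.0415, r_4=1.7321 — all match ✓
Unique over the lattice → pose = (3.5, 7.5, 150°).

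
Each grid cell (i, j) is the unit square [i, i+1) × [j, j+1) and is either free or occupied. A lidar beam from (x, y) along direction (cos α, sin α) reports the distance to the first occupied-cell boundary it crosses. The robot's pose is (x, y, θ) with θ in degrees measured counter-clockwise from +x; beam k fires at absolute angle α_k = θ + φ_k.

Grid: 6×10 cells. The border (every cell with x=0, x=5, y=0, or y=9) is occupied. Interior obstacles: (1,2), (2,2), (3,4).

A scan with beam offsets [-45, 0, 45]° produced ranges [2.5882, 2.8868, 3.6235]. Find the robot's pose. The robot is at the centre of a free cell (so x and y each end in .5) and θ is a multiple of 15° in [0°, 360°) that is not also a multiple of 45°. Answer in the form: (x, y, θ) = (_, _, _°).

(x, y, θ) = (2.5, 5.5, 30°)

Enumerate (i+0.5, j+0.5, θ) over the 29 free cells and 16 admissible headings. For each, cast all 3 beams and compare to the given ranges.
  (3.5, 8.5, 345°): beam 1 = 3.0000 ≠ 2.5882 ✗
  (4.5, 2.5, 105°): beam 1 = 1.0000 ≠ 2.5882 ✗
  (2.5, 1.5, 75°): beam 1 = 2.8868 ≠ 2.5882 ✗
  …
  (2.5, 5.5, 30°): r_1=2.5882, r_2=2.8868, r_3=3.6235 — all match ✓
Only this pose fits every beam.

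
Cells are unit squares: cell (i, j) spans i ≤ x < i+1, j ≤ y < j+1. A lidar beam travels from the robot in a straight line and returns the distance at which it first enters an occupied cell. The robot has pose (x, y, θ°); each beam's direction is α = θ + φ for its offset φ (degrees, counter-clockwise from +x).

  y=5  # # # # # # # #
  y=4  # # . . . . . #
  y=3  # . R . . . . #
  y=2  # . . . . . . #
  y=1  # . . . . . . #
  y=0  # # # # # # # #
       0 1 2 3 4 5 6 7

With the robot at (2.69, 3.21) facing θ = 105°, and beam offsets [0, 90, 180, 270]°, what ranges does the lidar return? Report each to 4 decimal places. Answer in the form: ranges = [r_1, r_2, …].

beam 1: φ=0°, α=105°
  direction (-0.2588, 0.9659); cell (2,3); t to first gridline: x 2.6660, y 0.8179 (then +3.8637 / +1.0353)
    (2,4) via y @ 0.8179
    (2,5) via y @ 1.8531  # hit
  → r_1 = 1.8531
beam 2: φ=90°, α=195°
  direction (-0.9659, -0.2588); cell (2,3); t to first gridline: x 0.7143, y 0.8114 (then +1.0353 / +3.8637)
    (1,3) via x @ 0.7143
    (1,2) via y @ 0.8114
    (0,2) via x @ 1.7496  # hit
  → r_2 = 1.7496
beam 3: φ=180°, α=285°
  direction (0.2588, -0.9659); cell (2,3); t to first gridline: x 1.1977, y 0.2174 (then +3.8637 / +1.0353)
    (2,2) via y @ 0.2174
    (3,2) via x @ 1.1977
    (3,1) via y @ 1.2527
    (3,0) via y @ 2.2880  # hit
  → r_3 = 2.2880
beam 4: φ=270°, α=15°
  direction (0.9659, 0.2588); cell (2,3); t to first gridline: x 0.3209, y 3.0523 (then +1.0353 / +3.8637)
    (3,3) via x @ 0.3209
    (4,3) via x @ 1.3562
    (5,3) via x @ 2.3915
    (5,4) via y @ 3.0523
    (6,4) via x @ 3.4268
    (7,4) via x @ 4.4620  # hit
  → r_4 = 4.4620

ranges = [1.8531, 1.7496, 2.2880, 4.4620]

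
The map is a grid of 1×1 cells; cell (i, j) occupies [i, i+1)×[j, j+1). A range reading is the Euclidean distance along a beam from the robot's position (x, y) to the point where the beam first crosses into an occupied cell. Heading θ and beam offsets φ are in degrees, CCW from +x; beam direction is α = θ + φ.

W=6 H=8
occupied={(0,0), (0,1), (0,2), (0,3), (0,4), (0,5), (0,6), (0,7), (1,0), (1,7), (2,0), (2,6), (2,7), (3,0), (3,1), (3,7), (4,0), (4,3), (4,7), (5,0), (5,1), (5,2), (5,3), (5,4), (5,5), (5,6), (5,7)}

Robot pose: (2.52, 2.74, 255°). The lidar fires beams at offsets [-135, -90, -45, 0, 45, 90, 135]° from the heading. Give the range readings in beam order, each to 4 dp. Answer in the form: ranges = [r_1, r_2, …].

ranges = [3.0400, 1.5736, 1.7551, 1.8014, 0.9600, 2.5675, 1.7090]

beam 1: φ=-135°, α=120°
  cosα=-0.5000 sinα=0.8660 | (2,2) | tMaxX 1.0400 tMaxY 0.3002 | tΔX 2.0000 tΔY 1.1547
    t=0.3002 [y] (2,3)
    t=1.0400 [x] (1,3)
    t=1.4549 [y] (1,4)
    t=2.6096 [y] (1,5)
    t=3.0400 [x] (0,5) — stop
  → r_1 = 3.0400
beam 2: φ=-90°, α=165°
  cosα=-0.9659 sinα=0.2588 | (2,2) | tMaxX 0.5383 tMaxY 1.0046 | tΔX 1.0353 tΔY 3.8637
    t=0.5383 [x] (1,2)
    t=1.0046 [y] (1,3)
    t=1.5736 [x] (0,3) — stop
  → r_2 = 1.5736
beam 3: φ=-45°, α=210°
  cosα=-0.8660 sinα=-0.5000 | (2,2) | tMaxX 0.6004 tMaxY 1.4800 | tΔX 1.1547 tΔY 2.0000
    t=0.6004 [x] (1,2)
    t=1.4800 [y] (1,1)
    t=1.7551 [x] (0,1) — stop
  → r_3 = 1.7551
beam 4: φ=0°, α=255°
  cosα=-0.2588 sinα=-0.9659 | (2,2) | tMaxX 2.0091 tMaxY 0.7661 | tΔX 3.8637 tΔY 1.0353
    t=0.7661 [y] (2,1)
    t=1.8014 [y] (2,0) — stop
  → r_4 = 1.8014
beam 5: φ=45°, α=300°
  cosα=0.5000 sinα=-0.8660 | (2,2) | tMaxX 0.9600 tMaxY 0.8545 | tΔX 2.0000 tΔY 1.1547
    t=0.8545 [y] (2,1)
    t=0.9600 [x] (3,1) — stop
  → r_5 = 0.9600
beam 6: φ=90°, α=345°
  cosα=0.9659 sinα=-0.2588 | (2,2) | tMaxX 0.4969 tMaxY 2.8591 | tΔX 1.0353 tΔY 3.8637
    t=0.4969 [x] (3,2)
    t=1.5322 [x] (4,2)
    t=2.5675 [x] (5,2) — stop
  → r_6 = 2.5675
beam 7: φ=135°, α=30°
  cosα=0.8660 sinα=0.5000 | (2,2) | tMaxX 0.5543 tMaxY 0.5200 | tΔX 1.1547 tΔY 2.0000
    t=0.5200 [y] (2,3)
    t=0.5543 [x] (3,3)
    t=1.7090 [x] (4,3) — stop
  → r_7 = 1.7090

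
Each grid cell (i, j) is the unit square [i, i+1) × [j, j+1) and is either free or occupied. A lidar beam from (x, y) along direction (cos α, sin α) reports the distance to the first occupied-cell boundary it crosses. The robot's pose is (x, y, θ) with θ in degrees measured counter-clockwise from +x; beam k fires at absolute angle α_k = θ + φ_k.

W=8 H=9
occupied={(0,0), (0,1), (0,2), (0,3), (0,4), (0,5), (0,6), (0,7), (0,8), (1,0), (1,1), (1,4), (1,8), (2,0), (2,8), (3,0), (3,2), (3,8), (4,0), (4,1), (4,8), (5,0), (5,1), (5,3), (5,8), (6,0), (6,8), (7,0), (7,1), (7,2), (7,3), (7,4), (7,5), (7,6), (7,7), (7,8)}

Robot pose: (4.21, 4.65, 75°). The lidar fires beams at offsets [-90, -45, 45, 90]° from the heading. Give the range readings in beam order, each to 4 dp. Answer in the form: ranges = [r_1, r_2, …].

ranges = [2.8884, 3.2216, 3.8682, 3.3232]

beam 1: φ=-90°, α=345°
  dir = (cos 345°, sin 345°) = (0.9659, -0.2588); from cell (4,4)
  next x-line at t=0.8179, next y-line at t=2.5114; Δt_x=1.0353, Δt_y=3.8637
    x: enter (5,4) at t=0.8179
    x: enter (6,4) at t=1.8531
    y: enter (6,3) at t=2.5114
    x: enter (7,3) at t=2.8884 ← occupied
  → r_1 = 2.8884
beam 2: φ=-45°, α=30°
  dir = (cos 30°, sin 30°) = (0.8660, 0.5000); from cell (4,4)
  next x-line at t=0.9122, next y-line at t=0.7000; Δt_x=1.1547, Δt_y=2.0000
    y: enter (4,5) at t=0.7000
    x: enter (5,5) at t=0.9122
    x: enter (6,5) at t=2.0669
    y: enter (6,6) at t=2.7000
    x: enter (7,6) at t=3.2216 ← occupied
  → r_2 = 3.2216
beam 3: φ=45°, α=120°
  dir = (cos 120°, sin 120°) = (-0.5000, 0.8660); from cell (4,4)
  next x-line at t=0.4200, next y-line at t=0.4041; Δt_x=2.0000, Δt_y=1.1547
    y: enter (4,5) at t=0.4041
    x: enter (3,5) at t=0.4200
    y: enter (3,6) at t=1.5588
    x: enter (2,6) at t=2.4200
    y: enter (2,7) at t=2.7135
    y: enter (2,8) at t=3.8682 ← occupied
  → r_3 = 3.8682
beam 4: φ=90°, α=165°
  dir = (cos 165°, sin 165°) = (-0.9659, 0.2588); from cell (4,4)
  next x-line at t=0.2174, next y-line at t=1.3523; Δt_x=1.0353, Δt_y=3.8637
    x: enter (3,4) at t=0.2174
    x: enter (2,4) at t=1.2527
    y: enter (2,5) at t=1.3523
    x: enter (1,5) at t=2.2880
    x: enter (0,5) at t=3.3232 ← occupied
  → r_4 = 3.3232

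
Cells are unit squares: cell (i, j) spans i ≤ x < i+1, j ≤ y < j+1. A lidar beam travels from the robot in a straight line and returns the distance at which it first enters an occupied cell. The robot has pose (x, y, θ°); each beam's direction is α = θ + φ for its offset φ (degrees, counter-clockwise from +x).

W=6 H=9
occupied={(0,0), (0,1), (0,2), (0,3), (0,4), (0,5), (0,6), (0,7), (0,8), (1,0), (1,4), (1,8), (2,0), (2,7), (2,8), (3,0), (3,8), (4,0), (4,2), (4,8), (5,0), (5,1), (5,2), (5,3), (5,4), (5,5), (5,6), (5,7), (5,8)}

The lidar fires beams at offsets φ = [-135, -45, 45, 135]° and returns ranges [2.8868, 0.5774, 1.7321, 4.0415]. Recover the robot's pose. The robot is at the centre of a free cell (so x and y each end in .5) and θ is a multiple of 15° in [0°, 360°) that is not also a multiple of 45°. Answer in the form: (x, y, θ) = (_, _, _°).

(x, y, θ) = (2.5, 6.5, 165°)

Enumerate (i+0.5, j+0.5, θ) over the 25 free cells and 16 admissible headings. For each, cast all 4 beams and compare to the given ranges.
  (1.5, 6.5, 330°): beam 1 = 0.5176 ≠ 2.8868 ✗
  (1.5, 2.5, 330°): beam 1 = 0.5176 ≠ 2.8868 ✗
  (2.5, 1.5, 30°): beam 1 = 0.5176 ≠ 2.8868 ✗
  (3.5, 7.5, 255°): beam 1 = 0.5774 ≠ 2.8868 ✗
  …
  (2.5, 6.5, 165°): r_1=2.8868, r_2=0.5774, r_3=1.7321, r_4=4.0415 — all match ✓
Unique over the lattice → pose = (2.5, 6.5, 165°).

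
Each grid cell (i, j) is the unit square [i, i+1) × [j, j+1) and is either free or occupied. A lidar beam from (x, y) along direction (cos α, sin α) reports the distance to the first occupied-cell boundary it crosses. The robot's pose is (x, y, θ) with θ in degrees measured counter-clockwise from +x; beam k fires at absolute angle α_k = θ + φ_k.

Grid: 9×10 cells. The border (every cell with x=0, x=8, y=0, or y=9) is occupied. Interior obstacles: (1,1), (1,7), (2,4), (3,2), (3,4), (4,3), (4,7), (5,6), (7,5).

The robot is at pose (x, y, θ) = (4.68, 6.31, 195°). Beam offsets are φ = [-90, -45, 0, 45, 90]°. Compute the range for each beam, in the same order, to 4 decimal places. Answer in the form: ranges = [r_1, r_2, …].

beam 1: φ=-90°, α=105°
  dir = (cos 105°, sin 105°) = (-0.2588, 0.9659); from cell (4,6)
  next x-line at t=2.6273, next y-line at t=0.7143; Δt_x=3.8637, Δt_y=1.0353
    y: enter (4,7) at t=0.7143 ← occupied
  → r_1 = 0.7143
beam 2: φ=-45°, α=150°
  dir = (cos 150°, sin 150°) = (-0.8660, 0.5000); from cell (4,6)
  next x-line at t=0.7852, next y-line at t=1.3800; Δt_x=1.1547, Δt_y=2.0000
    x: enter (3,6) at t=0.7852
    y: enter (3,7) at t=1.3800
    x: enter (2,7) at t=1.9399
    x: enter (1,7) at t=3.0946 ← occupied
  → r_2 = 3.0946
beam 3: φ=0°, α=195°
  dir = (cos 195°, sin 195°) = (-0.9659, -0.2588); from cell (4,6)
  next x-line at t=0.7040, next y-line at t=1.1977; Δt_x=1.0353, Δt_y=3.8637
    x: enter (3,6) at t=0.7040
    y: enter (3,5) at t=1.1977
    x: enter (2,5) at t=1.7393
    x: enter (1,5) at t=2.7745
    x: enter (0,5) at t=3.8098 ← occupied
  → r_3 = 3.8098
beam 4: φ=45°, α=240°
  dir = (cos 240°, sin 240°) = (-0.5000, -0.8660); from cell (4,6)
  next x-line at t=1.3600, next y-line at t=0.3580; Δt_x=2.0000, Δt_y=1.1547
    y: enter (4,5) at t=0.3580
    x: enter (3,5) at t=1.3600
    y: enter (3,4) at t=1.5127 ← occupied
  → r_4 = 1.5127
beam 5: φ=90°, α=285°
  dir = (cos 285°, sin 285°) = (0.2588, -0.9659); from cell (4,6)
  next x-line at t=1.2364, next y-line at t=0.3209; Δt_x=3.8637, Δt_y=1.0353
    y: enter (4,5) at t=0.3209
    x: enter (5,5) at t=1.2364
    y: enter (5,4) at t=1.3562
    y: enter (5,3) at t=2.3915
    y: enter (5,2) at t=3.4268
    y: enter (5,1) at t=4.4620
    x: enter (6,1) at t=5.1001
    y: enter (6,0) at t=5.4973 ← occupied
  → r_5 = 5.4973

ranges = [0.7143, 3.0946, 3.8098, 1.5127, 5.4973]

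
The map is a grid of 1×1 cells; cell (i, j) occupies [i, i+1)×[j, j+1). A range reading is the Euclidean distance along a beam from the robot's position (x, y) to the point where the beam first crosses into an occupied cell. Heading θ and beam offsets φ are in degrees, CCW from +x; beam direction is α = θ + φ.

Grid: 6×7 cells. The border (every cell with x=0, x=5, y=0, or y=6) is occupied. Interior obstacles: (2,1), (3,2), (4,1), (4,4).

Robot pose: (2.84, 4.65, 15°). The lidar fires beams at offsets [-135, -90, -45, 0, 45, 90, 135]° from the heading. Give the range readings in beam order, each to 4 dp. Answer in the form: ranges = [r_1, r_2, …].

ranges = [3.6800, 1.7082, 2.4942, 1.2009, 1.5588, 1.3976, 2.1246]

beam 1: φ=-135°, α=240°
  dir = (cos 240°, sin 240°) = (-0.5000, -0.8660); from cell (2,4)
  next x-line at t=1.6800, next y-line at t=0.7506; Δt_x=2.0000, Δt_y=1.1547
    y: enter (2,3) at t=0.7506
    x: enter (1,3) at t=1.6800
    y: enter (1,2) at t=1.9053
    y: enter (1,1) at t=3.0600
    x: enter (0,1) at t=3.6800 ← occupied
  → r_1 = 3.6800
beam 2: φ=-90°, α=285°
  dir = (cos 285°, sin 285°) = (0.2588, -0.9659); from cell (2,4)
  next x-line at t=0.6182, next y-line at t=0.6729; Δt_x=3.8637, Δt_y=1.0353
    x: enter (3,4) at t=0.6182
    y: enter (3,3) at t=0.6729
    y: enter (3,2) at t=1.7082 ← occupied
  → r_2 = 1.7082
beam 3: φ=-45°, α=330°
  dir = (cos 330°, sin 330°) = (0.8660, -0.5000); from cell (2,4)
  next x-line at t=0.1848, next y-line at t=1.3000; Δt_x=1.1547, Δt_y=2.0000
    x: enter (3,4) at t=0.1848
    y: enter (3,3) at t=1.3000
    x: enter (4,3) at t=1.3395
    x: enter (5,3) at t=2.4942 ← occupied
  → r_3 = 2.4942
beam 4: φ=0°, α=15°
  dir = (cos 15°, sin 15°) = (0.9659, 0.2588); from cell (2,4)
  next x-line at t=0.1656, next y-line at t=1.3523; Δt_x=1.0353, Δt_y=3.8637
    x: enter (3,4) at t=0.1656
    x: enter (4,4) at t=1.2009 ← occupied
  → r_4 = 1.2009
beam 5: φ=45°, α=60°
  dir = (cos 60°, sin 60°) = (0.5000, 0.8660); from cell (2,4)
  next x-line at t=0.3200, next y-line at t=0.4041; Δt_x=2.0000, Δt_y=1.1547
    x: enter (3,4) at t=0.3200
    y: enter (3,5) at t=0.4041
    y: enter (3,6) at t=1.5588 ← occupied
  → r_5 = 1.5588
beam 6: φ=90°, α=105°
  dir = (cos 105°, sin 105°) = (-0.2588, 0.9659); from cell (2,4)
  next x-line at t=3.2455, next y-line at t=0.3623; Δt_x=3.8637, Δt_y=1.0353
    y: enter (2,5) at t=0.3623
    y: enter (2,6) at t=1.3976 ← occupied
  → r_6 = 1.3976
beam 7: φ=135°, α=150°
  dir = (cos 150°, sin 150°) = (-0.8660, 0.5000); from cell (2,4)
  next x-line at t=0.9699, next y-line at t=0.7000; Δt_x=1.1547, Δt_y=2.0000
    y: enter (2,5) at t=0.7000
    x: enter (1,5) at t=0.9699
    x: enter (0,5) at t=2.1246 ← occupied
  → r_7 = 2.1246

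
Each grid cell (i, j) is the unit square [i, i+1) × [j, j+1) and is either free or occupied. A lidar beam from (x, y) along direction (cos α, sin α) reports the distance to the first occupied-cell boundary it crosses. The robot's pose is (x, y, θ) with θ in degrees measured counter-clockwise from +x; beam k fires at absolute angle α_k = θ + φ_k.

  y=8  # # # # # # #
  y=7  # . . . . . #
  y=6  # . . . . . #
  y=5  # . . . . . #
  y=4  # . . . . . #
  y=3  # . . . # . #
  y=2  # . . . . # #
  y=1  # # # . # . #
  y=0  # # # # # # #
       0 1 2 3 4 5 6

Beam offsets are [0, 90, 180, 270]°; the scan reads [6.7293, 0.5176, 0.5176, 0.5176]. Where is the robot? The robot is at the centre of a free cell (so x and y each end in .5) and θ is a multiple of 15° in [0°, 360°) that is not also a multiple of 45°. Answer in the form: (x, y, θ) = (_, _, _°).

The pose lattice has 30·16 = 480 candidates. Test each by forward raycasting.
  (3.5, 6.5, 240°): beam 1 = 5.0000 ≠ 6.7293 ✗
  (1.5, 6.5, 150°): beam 1 = 0.5774 ≠ 6.7293 ✗
  (3.5, 6.5, 165°): beam 1 = 2.5882 ≠ 6.7293 ✗
  (5.5, 7.5, 195°): beam 1 = 4.6587 ≠ 6.7293 ✗
  …
  (3.5, 1.5, 105°): r_1=6.7293, r_2=0.5176, r_3=0.5176, r_4=0.5176 — all match ✓
Unique over the lattice → pose = (3.5, 1.5, 105°).

(x, y, θ) = (3.5, 1.5, 105°)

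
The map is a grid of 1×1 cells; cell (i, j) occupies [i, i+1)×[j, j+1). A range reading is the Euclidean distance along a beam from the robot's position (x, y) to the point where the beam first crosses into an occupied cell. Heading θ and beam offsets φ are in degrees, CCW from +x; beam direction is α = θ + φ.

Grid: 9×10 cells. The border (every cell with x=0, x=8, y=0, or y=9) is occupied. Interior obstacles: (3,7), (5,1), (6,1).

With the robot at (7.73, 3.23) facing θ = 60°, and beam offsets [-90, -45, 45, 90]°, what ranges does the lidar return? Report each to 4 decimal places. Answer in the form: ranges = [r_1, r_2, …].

beam 1: φ=-90°, α=330°
  direction (0.8660, -0.5000); cell (7,3); t to first gridline: x 0.3118, y 0.4600 (then +1.1547 / +2.0000)
    (8,3) via x @ 0.3118  # hit
  → r_1 = 0.3118
beam 2: φ=-45°, α=15°
  direction (0.9659, 0.2588); cell (7,3); t to first gridline: x 0.2795, y 2.9751 (then +1.0353 / +3.8637)
    (8,3) via x @ 0.2795  # hit
  → r_2 = 0.2795
beam 3: φ=45°, α=105°
  direction (-0.2588, 0.9659); cell (7,3); t to first gridline: x 2.8205, y 0.7972 (then +3.8637 / +1.0353)
    (7,4) via y @ 0.7972
    (7,5) via y @ 1.8324
    (6,5) via x @ 2.8205
    (6,6) via y @ 2.8677
    (6,7) via y @ 3.9030
    (6,8) via y @ 4.9383
    (6,9) via y @ 5.9735  # hit
  → r_3 = 5.9735
beam 4: φ=90°, α=150°
  direction (-0.8660, 0.5000); cell (7,3); t to first gridline: x 0.8429, y 1.5400 (then +1.1547 / +2.0000)
    (6,3) via x @ 0.8429
    (6,4) via y @ 1.5400
    (5,4) via x @ 1.9976
    (4,4) via x @ 3.1523
    (4,5) via y @ 3.5400
    (3,5) via x @ 4.3070
    (2,5) via x @ 5.4617
    (2,6) via y @ 5.5400
    (1,6) via x @ 6.6164
    (1,7) via y @ 7.5400
    (0,7) via x @ 7.7711  # hit
  → r_4 = 7.7711

ranges = [0.3118, 0.2795, 5.9735, 7.7711]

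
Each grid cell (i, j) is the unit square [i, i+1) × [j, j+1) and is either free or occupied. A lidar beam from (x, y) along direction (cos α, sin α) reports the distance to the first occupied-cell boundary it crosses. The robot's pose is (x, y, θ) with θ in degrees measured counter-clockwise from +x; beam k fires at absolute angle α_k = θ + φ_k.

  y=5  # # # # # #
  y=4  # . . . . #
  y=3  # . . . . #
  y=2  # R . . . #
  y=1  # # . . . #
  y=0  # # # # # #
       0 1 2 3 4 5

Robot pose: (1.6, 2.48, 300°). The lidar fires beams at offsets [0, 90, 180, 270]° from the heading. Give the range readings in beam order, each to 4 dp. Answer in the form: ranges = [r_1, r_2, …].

ranges = [0.5543, 3.9260, 1.2000, 0.6928]

beam 1: φ=0°, α=300°
  d=(0.5000,-0.8660)  start (1,2)  tX=0.8000 tY=0.5543  stride 1/|dx|=2.0000 1/|dy|=1.1547
    cross y-line → (1,1), t=0.5543 (wall)
  → r_1 = 0.5543
beam 2: φ=90°, α=30°
  d=(0.8660,0.5000)  start (1,2)  tX=0.4619 tY=1.0400  stride 1/|dx|=1.1547 1/|dy|=2.0000
    cross x-line → (2,2), t=0.4619
    cross y-line → (2,3), t=1.0400
    cross x-line → (3,3), t=1.6166
    cross x-line → (4,3), t=2.7713
    cross y-line → (4,4), t=3.0400
    cross x-line → (5,4), t=3.9260 (wall)
  → r_2 = 3.9260
beam 3: φ=180°, α=120°
  d=(-0.5000,0.8660)  start (1,2)  tX=1.2000 tY=0.6004  stride 1/|dx|=2.0000 1/|dy|=1.1547
    cross y-line → (1,3), t=0.6004
    cross x-line → (0,3), t=1.2000 (wall)
  → r_3 = 1.2000
beam 4: φ=270°, α=210°
  d=(-0.8660,-0.5000)  start (1,2)  tX=0.6928 tY=0.9600  stride 1/|dx|=1.1547 1/|dy|=2.0000
    cross x-line → (0,2), t=0.6928 (wall)
  → r_4 = 0.6928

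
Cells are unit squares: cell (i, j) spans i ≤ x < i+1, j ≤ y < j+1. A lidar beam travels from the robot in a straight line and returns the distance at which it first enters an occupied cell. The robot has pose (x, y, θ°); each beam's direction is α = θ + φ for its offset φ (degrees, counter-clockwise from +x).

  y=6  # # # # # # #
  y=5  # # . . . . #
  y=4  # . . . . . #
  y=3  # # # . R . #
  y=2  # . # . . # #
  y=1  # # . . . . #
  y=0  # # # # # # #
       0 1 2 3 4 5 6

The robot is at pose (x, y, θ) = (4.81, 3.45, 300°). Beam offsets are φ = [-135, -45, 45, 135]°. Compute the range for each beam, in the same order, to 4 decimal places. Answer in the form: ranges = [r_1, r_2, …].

beam 1: φ=-135°, α=165°
  d=(-0.9659,0.2588)  start (4,3)  tX=0.8386 tY=2.1250  stride 1/|dx|=1.0353 1/|dy|=3.8637
    cross x-line → (3,3), t=0.8386
    cross x-line → (2,3), t=1.8738 (wall)
  → r_1 = 1.8738
beam 2: φ=-45°, α=255°
  d=(-0.2588,-0.9659)  start (4,3)  tX=3.1296 tY=0.4659  stride 1/|dx|=3.8637 1/|dy|=1.0353
    cross y-line → (4,2), t=0.4659
    cross y-line → (4,1), t=1.5012
    cross y-line → (4,0), t=2.5364 (wall)
  → r_2 = 2.5364
beam 3: φ=45°, α=345°
  d=(0.9659,-0.2588)  start (4,3)  tX=0.1967 tY=1.7387  stride 1/|dx|=1.0353 1/|dy|=3.8637
    cross x-line → (5,3), t=0.1967
    cross x-line → (6,3), t=1.2320 (wall)
  → r_3 = 1.2320
beam 4: φ=135°, α=75°
  d=(0.2588,0.9659)  start (4,3)  tX=0.7341 tY=0.5694  stride 1/|dx|=3.8637 1/|dy|=1.0353
    cross y-line → (4,4), t=0.5694
    cross x-line → (5,4), t=0.7341
    cross y-line → (5,5), t=1.6047
    cross y-line → (5,6), t=2.6400 (wall)
  → r_4 = 2.6400

ranges = [1.8738, 2.5364, 1.2320, 2.6400]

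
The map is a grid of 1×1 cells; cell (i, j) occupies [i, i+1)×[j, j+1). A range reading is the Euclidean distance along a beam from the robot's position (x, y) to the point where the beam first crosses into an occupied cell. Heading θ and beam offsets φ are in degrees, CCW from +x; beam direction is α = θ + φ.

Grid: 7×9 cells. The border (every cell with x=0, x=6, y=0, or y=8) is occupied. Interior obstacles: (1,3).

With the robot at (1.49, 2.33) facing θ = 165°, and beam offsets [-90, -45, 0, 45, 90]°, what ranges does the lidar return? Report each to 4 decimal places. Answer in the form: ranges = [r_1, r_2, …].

ranges = [0.6936, 0.7736, 0.5073, 0.5658, 1.3769]

beam 1: φ=-90°, α=75°
  d=(0.2588,0.9659)  start (1,2)  tX=1.9705 tY=0.6936  stride 1/|dx|=3.8637 1/|dy|=1.0353
    cross y-line → (1,3), t=0.6936 (wall)
  → r_1 = 0.6936
beam 2: φ=-45°, α=120°
  d=(-0.5000,0.8660)  start (1,2)  tX=0.9800 tY=0.7736  stride 1/|dx|=2.0000 1/|dy|=1.1547
    cross y-line → (1,3), t=0.7736 (wall)
  → r_2 = 0.7736
beam 3: φ=0°, α=165°
  d=(-0.9659,0.2588)  start (1,2)  tX=0.5073 tY=2.5887  stride 1/|dx|=1.0353 1/|dy|=3.8637
    cross x-line → (0,2), t=0.5073 (wall)
  → r_3 = 0.5073
beam 4: φ=45°, α=210°
  d=(-0.8660,-0.5000)  start (1,2)  tX=0.5658 tY=0.6600  stride 1/|dx|=1.1547 1/|dy|=2.0000
    cross x-line → (0,2), t=0.5658 (wall)
  → r_4 = 0.5658
beam 5: φ=90°, α=255°
  d=(-0.2588,-0.9659)  start (1,2)  tX=1.8932 tY=0.3416  stride 1/|dx|=3.8637 1/|dy|=1.0353
    cross y-line → (1,1), t=0.3416
    cross y-line → (1,0), t=1.3769 (wall)
  → r_5 = 1.3769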